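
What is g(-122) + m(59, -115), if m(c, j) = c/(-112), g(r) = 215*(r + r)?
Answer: -5875579/112 ≈ -52461.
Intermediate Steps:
g(r) = 430*r (g(r) = 215*(2*r) = 430*r)
m(c, j) = -c/112 (m(c, j) = c*(-1/112) = -c/112)
g(-122) + m(59, -115) = 430*(-122) - 1/112*59 = -52460 - 59/112 = -5875579/112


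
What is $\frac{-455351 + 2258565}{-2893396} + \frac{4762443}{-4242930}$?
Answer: $- \frac{46996807683}{26922098005} \approx -1.7457$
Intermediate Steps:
$\frac{-455351 + 2258565}{-2893396} + \frac{4762443}{-4242930} = 1803214 \left(- \frac{1}{2893396}\right) + 4762443 \left(- \frac{1}{4242930}\right) = - \frac{47453}{76142} - \frac{1587481}{1414310} = - \frac{46996807683}{26922098005}$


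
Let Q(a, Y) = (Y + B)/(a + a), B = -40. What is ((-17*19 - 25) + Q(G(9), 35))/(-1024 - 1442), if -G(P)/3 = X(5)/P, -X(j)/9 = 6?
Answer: 12533/88776 ≈ 0.14118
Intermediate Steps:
X(j) = -54 (X(j) = -9*6 = -54)
G(P) = 162/P (G(P) = -(-162)/P = 162/P)
Q(a, Y) = (-40 + Y)/(2*a) (Q(a, Y) = (Y - 40)/(a + a) = (-40 + Y)/((2*a)) = (-40 + Y)*(1/(2*a)) = (-40 + Y)/(2*a))
((-17*19 - 25) + Q(G(9), 35))/(-1024 - 1442) = ((-17*19 - 25) + (-40 + 35)/(2*((162/9))))/(-1024 - 1442) = ((-323 - 25) + (1/2)*(-5)/(162*(1/9)))/(-2466) = (-348 + (1/2)*(-5)/18)*(-1/2466) = (-348 + (1/2)*(1/18)*(-5))*(-1/2466) = (-348 - 5/36)*(-1/2466) = -12533/36*(-1/2466) = 12533/88776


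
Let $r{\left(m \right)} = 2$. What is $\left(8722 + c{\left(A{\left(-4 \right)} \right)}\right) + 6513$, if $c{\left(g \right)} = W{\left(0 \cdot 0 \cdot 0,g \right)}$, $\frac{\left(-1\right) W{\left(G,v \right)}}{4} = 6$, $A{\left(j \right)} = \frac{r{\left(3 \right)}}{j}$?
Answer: $15211$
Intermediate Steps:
$A{\left(j \right)} = \frac{2}{j}$
$W{\left(G,v \right)} = -24$ ($W{\left(G,v \right)} = \left(-4\right) 6 = -24$)
$c{\left(g \right)} = -24$
$\left(8722 + c{\left(A{\left(-4 \right)} \right)}\right) + 6513 = \left(8722 - 24\right) + 6513 = 8698 + 6513 = 15211$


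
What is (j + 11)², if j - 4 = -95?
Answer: 6400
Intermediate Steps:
j = -91 (j = 4 - 95 = -91)
(j + 11)² = (-91 + 11)² = (-80)² = 6400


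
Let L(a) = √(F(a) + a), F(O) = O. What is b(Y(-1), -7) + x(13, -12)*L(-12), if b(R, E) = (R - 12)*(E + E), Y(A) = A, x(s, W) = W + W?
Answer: 182 - 48*I*√6 ≈ 182.0 - 117.58*I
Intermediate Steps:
x(s, W) = 2*W
L(a) = √2*√a (L(a) = √(a + a) = √(2*a) = √2*√a)
b(R, E) = 2*E*(-12 + R) (b(R, E) = (-12 + R)*(2*E) = 2*E*(-12 + R))
b(Y(-1), -7) + x(13, -12)*L(-12) = 2*(-7)*(-12 - 1) + (2*(-12))*(√2*√(-12)) = 2*(-7)*(-13) - 24*√2*2*I*√3 = 182 - 48*I*√6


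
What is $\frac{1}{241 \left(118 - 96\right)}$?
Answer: $\frac{1}{5302} \approx 0.00018861$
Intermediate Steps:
$\frac{1}{241 \left(118 - 96\right)} = \frac{1}{241 \cdot 22} = \frac{1}{5302}$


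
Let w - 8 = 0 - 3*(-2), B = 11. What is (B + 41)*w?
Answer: 728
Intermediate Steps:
w = 14 (w = 8 + (0 - 3*(-2)) = 8 + (0 + 6) = 8 + 6 = 14)
(B + 41)*w = (11 + 41)*14 = 52*14 = 728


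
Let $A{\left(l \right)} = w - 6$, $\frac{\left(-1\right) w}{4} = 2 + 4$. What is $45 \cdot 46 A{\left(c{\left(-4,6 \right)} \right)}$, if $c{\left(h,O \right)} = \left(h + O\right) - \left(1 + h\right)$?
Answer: $-62100$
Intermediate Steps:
$c{\left(h,O \right)} = -1 + O$ ($c{\left(h,O \right)} = \left(O + h\right) - \left(1 + h\right) = -1 + O$)
$w = -24$ ($w = - 4 \left(2 + 4\right) = \left(-4\right) 6 = -24$)
$A{\left(l \right)} = -30$ ($A{\left(l \right)} = -24 - 6 = -30$)
$45 \cdot 46 A{\left(c{\left(-4,6 \right)} \right)} = 45 \cdot 46 \left(-30\right) = 2070 \left(-30\right) = -62100$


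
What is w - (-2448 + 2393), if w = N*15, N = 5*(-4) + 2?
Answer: -215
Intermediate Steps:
N = -18 (N = -20 + 2 = -18)
w = -270 (w = -18*15 = -270)
w - (-2448 + 2393) = -270 - (-2448 + 2393) = -270 - 1*(-55) = -270 + 55 = -215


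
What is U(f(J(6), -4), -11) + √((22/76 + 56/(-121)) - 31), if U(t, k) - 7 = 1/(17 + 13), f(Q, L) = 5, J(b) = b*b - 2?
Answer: 211/30 + I*√5446730/418 ≈ 7.0333 + 5.5833*I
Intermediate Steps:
J(b) = -2 + b² (J(b) = b² - 2 = -2 + b²)
U(t, k) = 211/30 (U(t, k) = 7 + 1/(17 + 13) = 7 + 1/30 = 211/30)
U(f(J(6), -4), -11) + √((22/76 + 56/(-121)) - 31) = 211/30 + √((22/76 + 56/(-121)) - 31) = 211/30 + √((22*(1/76) + 56*(-1/121)) - 31) = 211/30 + √((11/38 - 56/121) - 31) = 211/30 + √(-797/4598 - 31) = 211/30 + √(-143335/4598) = 211/30 + I*√5446730/418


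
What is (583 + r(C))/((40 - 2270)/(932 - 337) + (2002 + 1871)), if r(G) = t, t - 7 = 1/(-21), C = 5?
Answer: 210613/1381323 ≈ 0.15247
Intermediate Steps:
t = 146/21 (t = 7 + 1/(-21) = 7 - 1/21 = 146/21 ≈ 6.9524)
r(G) = 146/21
(583 + r(C))/((40 - 2270)/(932 - 337) + (2002 + 1871)) = (583 + 146/21)/((40 - 2270)/(932 - 337) + (2002 + 1871)) = 12389/(21*(-2230/595 + 3873)) = 12389/(21*(-2230*1/595 + 3873)) = 12389/(21*(-446/119 + 3873)) = 12389/(21*(460441/119)) = (12389/21)*(119/460441) = 210613/1381323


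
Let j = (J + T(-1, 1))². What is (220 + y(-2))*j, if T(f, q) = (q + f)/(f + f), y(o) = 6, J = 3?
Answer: 2034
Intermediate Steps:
T(f, q) = (f + q)/(2*f) (T(f, q) = (f + q)/((2*f)) = (f + q)*(1/(2*f)) = (f + q)/(2*f))
j = 9 (j = (3 + (½)*(-1 + 1)/(-1))² = (3 + (½)*(-1)*0)² = (3 + 0)² = 3² = 9)
(220 + y(-2))*j = (220 + 6)*9 = 226*9 = 2034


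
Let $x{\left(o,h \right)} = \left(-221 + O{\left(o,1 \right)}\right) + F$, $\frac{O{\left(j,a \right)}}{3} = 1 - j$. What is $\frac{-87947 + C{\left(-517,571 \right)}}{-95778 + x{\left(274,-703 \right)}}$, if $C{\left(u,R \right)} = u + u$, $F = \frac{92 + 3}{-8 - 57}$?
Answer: $\frac{1156753}{1258653} \approx 0.91904$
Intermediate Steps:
$O{\left(j,a \right)} = 3 - 3 j$ ($O{\left(j,a \right)} = 3 \left(1 - j\right) = 3 - 3 j$)
$F = - \frac{19}{13}$ ($F = \frac{95}{-65} = 95 \left(- \frac{1}{65}\right) = - \frac{19}{13} \approx -1.4615$)
$C{\left(u,R \right)} = 2 u$
$x{\left(o,h \right)} = - \frac{2853}{13} - 3 o$ ($x{\left(o,h \right)} = \left(-221 - \left(-3 + 3 o\right)\right) - \frac{19}{13} = \left(-218 - 3 o\right) - \frac{19}{13} = - \frac{2853}{13} - 3 o$)
$\frac{-87947 + C{\left(-517,571 \right)}}{-95778 + x{\left(274,-703 \right)}} = \frac{-87947 + 2 \left(-517\right)}{-95778 - \frac{13539}{13}} = \frac{-87947 - 1034}{-95778 - \frac{13539}{13}} = - \frac{88981}{-95778 - \frac{13539}{13}} = - \frac{88981}{- \frac{1258653}{13}} = \left(-88981\right) \left(- \frac{13}{1258653}\right) = \frac{1156753}{1258653}$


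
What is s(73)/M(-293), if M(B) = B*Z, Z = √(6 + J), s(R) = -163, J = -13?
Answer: -163*I*√7/2051 ≈ -0.21027*I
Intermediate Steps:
Z = I*√7 (Z = √(6 - 13) = √(-7) = I*√7 ≈ 2.6458*I)
M(B) = I*B*√7 (M(B) = B*(I*√7) = I*B*√7)
s(73)/M(-293) = -163*I*√7/2051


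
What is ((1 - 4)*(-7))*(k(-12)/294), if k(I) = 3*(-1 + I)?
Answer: -39/14 ≈ -2.7857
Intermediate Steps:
k(I) = -3 + 3*I
((1 - 4)*(-7))*(k(-12)/294) = ((1 - 4)*(-7))*((-3 + 3*(-12))/294) = (-3*(-7))*((-3 - 36)*(1/294)) = 21*(-39*1/294) = 21*(-13/98) = -39/14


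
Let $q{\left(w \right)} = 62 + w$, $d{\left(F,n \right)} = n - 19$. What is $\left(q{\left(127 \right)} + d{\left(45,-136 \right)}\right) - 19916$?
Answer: $-19882$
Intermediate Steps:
$d{\left(F,n \right)} = -19 + n$ ($d{\left(F,n \right)} = n - 19 = -19 + n$)
$\left(q{\left(127 \right)} + d{\left(45,-136 \right)}\right) - 19916 = \left(\left(62 + 127\right) - 155\right) - 19916 = \left(189 - 155\right) - 19916 = 34 - 19916 = -19882$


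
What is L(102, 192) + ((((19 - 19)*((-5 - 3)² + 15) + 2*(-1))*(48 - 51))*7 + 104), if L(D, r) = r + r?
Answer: 530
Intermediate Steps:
L(D, r) = 2*r
L(102, 192) + ((((19 - 19)*((-5 - 3)² + 15) + 2*(-1))*(48 - 51))*7 + 104) = 2*192 + ((((19 - 19)*((-5 - 3)² + 15) + 2*(-1))*(48 - 51))*7 + 104) = 384 + (((0*((-8)² + 15) - 2)*(-3))*7 + 104) = 384 + (((0*(64 + 15) - 2)*(-3))*7 + 104) = 384 + (((0*79 - 2)*(-3))*7 + 104) = 384 + (((0 - 2)*(-3))*7 + 104) = 384 + (-2*(-3)*7 + 104) = 384 + (6*7 + 104) = 384 + (42 + 104) = 384 + 146 = 530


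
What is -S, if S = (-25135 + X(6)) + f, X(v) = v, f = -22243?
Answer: 47372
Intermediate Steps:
S = -47372 (S = (-25135 + 6) - 22243 = -25129 - 22243 = -47372)
-S = -1*(-47372) = 47372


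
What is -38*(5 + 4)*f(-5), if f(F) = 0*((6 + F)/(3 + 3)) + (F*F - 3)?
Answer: -7524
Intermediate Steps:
f(F) = -3 + F² (f(F) = 0*((6 + F)/6) + (F² - 3) = 0*((6 + F)*(⅙)) + (-3 + F²) = 0*(1 + F/6) + (-3 + F²) = 0 + (-3 + F²) = -3 + F²)
-38*(5 + 4)*f(-5) = -38*(5 + 4)*(-3 + (-5)²) = -342*(-3 + 25) = -342*22 = -38*198 = -7524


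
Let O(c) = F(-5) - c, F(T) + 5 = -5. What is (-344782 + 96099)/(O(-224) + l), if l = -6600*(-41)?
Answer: -248683/270814 ≈ -0.91828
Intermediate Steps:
F(T) = -10 (F(T) = -5 - 5 = -10)
O(c) = -10 - c
l = 270600
(-344782 + 96099)/(O(-224) + l) = (-344782 + 96099)/((-10 - 1*(-224)) + 270600) = -248683/((-10 + 224) + 270600) = -248683/(214 + 270600) = -248683/270814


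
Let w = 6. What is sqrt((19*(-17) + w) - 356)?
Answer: I*sqrt(673) ≈ 25.942*I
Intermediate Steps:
sqrt((19*(-17) + w) - 356) = sqrt((19*(-17) + 6) - 356) = sqrt((-323 + 6) - 356) = sqrt(-317 - 356) = sqrt(-673) = I*sqrt(673)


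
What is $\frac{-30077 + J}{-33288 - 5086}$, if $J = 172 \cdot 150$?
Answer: $\frac{611}{5482} \approx 0.11146$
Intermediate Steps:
$J = 25800$
$\frac{-30077 + J}{-33288 - 5086} = \frac{-30077 + 25800}{-33288 - 5086} = - \frac{4277}{-38374} = \left(-4277\right) \left(- \frac{1}{38374}\right) = \frac{611}{5482}$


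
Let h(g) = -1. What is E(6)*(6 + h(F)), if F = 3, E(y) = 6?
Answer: 30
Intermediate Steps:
E(6)*(6 + h(F)) = 6*(6 - 1) = 6*5 = 30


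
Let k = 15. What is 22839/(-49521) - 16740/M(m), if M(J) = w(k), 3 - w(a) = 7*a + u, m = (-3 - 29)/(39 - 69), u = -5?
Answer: 275588719/1601179 ≈ 172.12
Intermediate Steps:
m = 16/15 (m = -32/(-30) = -32*(-1/30) = 16/15 ≈ 1.0667)
w(a) = 8 - 7*a (w(a) = 3 - (7*a - 5) = 3 - (-5 + 7*a) = 3 + (5 - 7*a) = 8 - 7*a)
M(J) = -97 (M(J) = 8 - 7*15 = 8 - 105 = -97)
22839/(-49521) - 16740/M(m) = 22839/(-49521) - 16740/(-97) = 22839*(-1/49521) - 16740*(-1)/97 = -7613/16507 - 1*(-16740/97) = -7613/16507 + 16740/97 = 275588719/1601179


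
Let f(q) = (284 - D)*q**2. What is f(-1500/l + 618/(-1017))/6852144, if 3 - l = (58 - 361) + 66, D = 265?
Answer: 1642956619/12599283849984 ≈ 0.00013040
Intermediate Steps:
l = 240 (l = 3 - ((58 - 361) + 66) = 3 - (-303 + 66) = 3 - 1*(-237) = 3 + 237 = 240)
f(q) = 19*q**2 (f(q) = (284 - 1*265)*q**2 = (284 - 265)*q**2 = 19*q**2)
f(-1500/l + 618/(-1017))/6852144 = (19*(-1500/240 + 618/(-1017))**2)/6852144 = (19*(-1500*1/240 + 618*(-1/1017))**2)*(1/6852144) = (19*(-25/4 - 206/339)**2)*(1/6852144) = (19*(-9299/1356)**2)*(1/6852144) = (19*(86471401/1838736))*(1/6852144) = (1642956619/1838736)*(1/6852144) = 1642956619/12599283849984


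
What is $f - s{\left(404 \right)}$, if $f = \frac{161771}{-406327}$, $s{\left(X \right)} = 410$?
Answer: $- \frac{166755841}{406327} \approx -410.4$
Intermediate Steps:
$f = - \frac{161771}{406327}$ ($f = 161771 \left(- \frac{1}{406327}\right) = - \frac{161771}{406327} \approx -0.39813$)
$f - s{\left(404 \right)} = - \frac{161771}{406327} - 410 = - \frac{166755841}{406327}$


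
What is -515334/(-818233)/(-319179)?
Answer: -171778/87054263569 ≈ -1.9732e-6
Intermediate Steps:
-515334/(-818233)/(-319179) = -515334*(-1/818233)*(-1/319179) = (515334/818233)*(-1/319179) = -171778/87054263569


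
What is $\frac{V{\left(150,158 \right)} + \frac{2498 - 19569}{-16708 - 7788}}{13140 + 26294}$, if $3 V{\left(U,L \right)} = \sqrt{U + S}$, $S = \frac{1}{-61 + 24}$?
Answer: $\frac{17071}{965975264} + \frac{\sqrt{205313}}{4377174} \approx 0.00012119$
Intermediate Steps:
$S = - \frac{1}{37}$ ($S = \frac{1}{-37} = - \frac{1}{37} \approx -0.027027$)
$V{\left(U,L \right)} = \frac{\sqrt{- \frac{1}{37} + U}}{3}$ ($V{\left(U,L \right)} = \frac{\sqrt{U - \frac{1}{37}}}{3} = \frac{\sqrt{- \frac{1}{37} + U}}{3}$)
$\frac{V{\left(150,158 \right)} + \frac{2498 - 19569}{-16708 - 7788}}{13140 + 26294} = \frac{\frac{\sqrt{-37 + 1369 \cdot 150}}{111} + \frac{2498 - 19569}{-16708 - 7788}}{13140 + 26294} = \frac{\frac{\sqrt{-37 + 205350}}{111} - \frac{17071}{-24496}}{39434} = \left(\frac{\sqrt{205313}}{111} - - \frac{17071}{24496}\right) \frac{1}{39434} = \left(\frac{\sqrt{205313}}{111} + \frac{17071}{24496}\right) \frac{1}{39434} = \left(\frac{17071}{24496} + \frac{\sqrt{205313}}{111}\right) \frac{1}{39434} = \frac{17071}{965975264} + \frac{\sqrt{205313}}{4377174}$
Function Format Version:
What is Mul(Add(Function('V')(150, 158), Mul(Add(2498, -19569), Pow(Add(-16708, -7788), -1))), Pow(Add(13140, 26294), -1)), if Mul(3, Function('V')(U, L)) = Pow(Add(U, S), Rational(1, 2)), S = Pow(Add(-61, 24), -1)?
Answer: Add(Rational(17071, 965975264), Mul(Rational(1, 4377174), Pow(205313, Rational(1, 2)))) ≈ 0.00012119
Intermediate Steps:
S = Rational(-1, 37) (S = Pow(-37, -1) = Rational(-1, 37) ≈ -0.027027)
Function('V')(U, L) = Mul(Rational(1, 3), Pow(Add(Rational(-1, 37), U), Rational(1, 2))) (Function('V')(U, L) = Mul(Rational(1, 3), Pow(Add(U, Rational(-1, 37)), Rational(1, 2))) = Mul(Rational(1, 3), Pow(Add(Rational(-1, 37), U), Rational(1, 2))))
Mul(Add(Function('V')(150, 158), Mul(Add(2498, -19569), Pow(Add(-16708, -7788), -1))), Pow(Add(13140, 26294), -1)) = Mul(Add(Mul(Rational(1, 111), Pow(Add(-37, Mul(1369, 150)), Rational(1, 2))), Mul(Add(2498, -19569), Pow(Add(-16708, -7788), -1))), Pow(Add(13140, 26294), -1)) = Mul(Add(Mul(Rational(1, 111), Pow(Add(-37, 205350), Rational(1, 2))), Mul(-17071, Pow(-24496, -1))), Pow(39434, -1)) = Mul(Add(Mul(Rational(1, 111), Pow(205313, Rational(1, 2))), Mul(-17071, Rational(-1, 24496))), Rational(1, 39434)) = Mul(Add(Mul(Rational(1, 111), Pow(205313, Rational(1, 2))), Rational(17071, 24496)), Rational(1, 39434)) = Mul(Add(Rational(17071, 24496), Mul(Rational(1, 111), Pow(205313, Rational(1, 2)))), Rational(1, 39434)) = Add(Rational(17071, 965975264), Mul(Rational(1, 4377174), Pow(205313, Rational(1, 2))))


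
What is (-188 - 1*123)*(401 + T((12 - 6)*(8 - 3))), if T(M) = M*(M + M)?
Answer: -684511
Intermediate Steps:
T(M) = 2*M² (T(M) = M*(2*M) = 2*M²)
(-188 - 1*123)*(401 + T((12 - 6)*(8 - 3))) = (-188 - 1*123)*(401 + 2*((12 - 6)*(8 - 3))²) = (-188 - 123)*(401 + 2*(6*5)²) = -311*(401 + 2*30²) = -311*(401 + 2*900) = -311*(401 + 1800) = -311*2201 = -684511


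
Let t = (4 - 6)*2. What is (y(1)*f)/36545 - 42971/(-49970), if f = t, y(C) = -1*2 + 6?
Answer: 62783027/73046146 ≈ 0.85950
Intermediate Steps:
y(C) = 4 (y(C) = -2 + 6 = 4)
t = -4 (t = -2*2 = -4)
f = -4
(y(1)*f)/36545 - 42971/(-49970) = (4*(-4))/36545 - 42971/(-49970) = -16*1/36545 - 42971*(-1/49970) = -16/36545 + 42971/49970 = 62783027/73046146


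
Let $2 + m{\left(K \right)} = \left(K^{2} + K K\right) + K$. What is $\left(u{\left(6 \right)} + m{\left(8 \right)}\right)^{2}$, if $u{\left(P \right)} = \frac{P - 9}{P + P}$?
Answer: $\frac{286225}{16} \approx 17889.0$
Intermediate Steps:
$m{\left(K \right)} = -2 + K + 2 K^{2}$ ($m{\left(K \right)} = -2 + \left(\left(K^{2} + K K\right) + K\right) = -2 + \left(\left(K^{2} + K^{2}\right) + K\right) = -2 + \left(2 K^{2} + K\right) = -2 + \left(K + 2 K^{2}\right) = -2 + K + 2 K^{2}$)
$u{\left(P \right)} = \frac{-9 + P}{2 P}$
$\left(u{\left(6 \right)} + m{\left(8 \right)}\right)^{2} = \left(\frac{-9 + 6}{2 \cdot 6} + \left(-2 + 8 + 2 \cdot 8^{2}\right)\right)^{2} = \left(\frac{1}{2} \cdot \frac{1}{6} \left(-3\right) + \left(-2 + 8 + 2 \cdot 64\right)\right)^{2} = \left(- \frac{1}{4} + \left(-2 + 8 + 128\right)\right)^{2} = \left(- \frac{1}{4} + 134\right)^{2} = \left(\frac{535}{4}\right)^{2} = \frac{286225}{16}$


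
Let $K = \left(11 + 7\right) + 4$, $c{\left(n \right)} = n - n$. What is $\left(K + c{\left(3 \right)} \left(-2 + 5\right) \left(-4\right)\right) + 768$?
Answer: $790$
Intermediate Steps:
$c{\left(n \right)} = 0$
$K = 22$ ($K = 18 + 4 = 22$)
$\left(K + c{\left(3 \right)} \left(-2 + 5\right) \left(-4\right)\right) + 768 = \left(22 + 0 \left(-2 + 5\right) \left(-4\right)\right) + 768 = \left(22 + 0 \cdot 3 \left(-4\right)\right) + 768 = \left(22 + 0 \left(-12\right)\right) + 768 = \left(22 + 0\right) + 768 = 22 + 768 = 790$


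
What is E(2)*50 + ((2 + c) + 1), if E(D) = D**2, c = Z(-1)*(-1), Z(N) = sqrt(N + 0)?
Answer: 203 - I ≈ 203.0 - 1.0*I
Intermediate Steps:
Z(N) = sqrt(N)
c = -I (c = sqrt(-1)*(-1) = I*(-1) = -I ≈ -1.0*I)
E(2)*50 + ((2 + c) + 1) = 2**2*50 + ((2 - I) + 1) = 4*50 + (3 - I) = 200 + (3 - I) = 203 - I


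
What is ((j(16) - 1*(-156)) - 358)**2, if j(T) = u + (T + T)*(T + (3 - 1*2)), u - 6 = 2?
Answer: 122500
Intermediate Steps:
u = 8 (u = 6 + 2 = 8)
j(T) = 8 + 2*T*(1 + T) (j(T) = 8 + (T + T)*(T + (3 - 1*2)) = 8 + (2*T)*(T + (3 - 2)) = 8 + (2*T)*(T + 1) = 8 + (2*T)*(1 + T) = 8 + 2*T*(1 + T))
((j(16) - 1*(-156)) - 358)**2 = (((8 + 2*16 + 2*16**2) - 1*(-156)) - 358)**2 = (((8 + 32 + 2*256) + 156) - 358)**2 = (((8 + 32 + 512) + 156) - 358)**2 = ((552 + 156) - 358)**2 = (708 - 358)**2 = 350**2 = 122500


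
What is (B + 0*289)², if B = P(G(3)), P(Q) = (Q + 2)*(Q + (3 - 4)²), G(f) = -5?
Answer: 144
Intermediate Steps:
P(Q) = (1 + Q)*(2 + Q) (P(Q) = (2 + Q)*(Q + (-1)²) = (2 + Q)*(Q + 1) = (2 + Q)*(1 + Q) = (1 + Q)*(2 + Q))
B = 12 (B = 2 + (-5)² + 3*(-5) = 2 + 25 - 15 = 12)
(B + 0*289)² = (12 + 0*289)² = (12 + 0)² = 12² = 144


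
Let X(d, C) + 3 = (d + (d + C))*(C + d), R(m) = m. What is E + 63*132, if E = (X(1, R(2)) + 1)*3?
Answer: 8346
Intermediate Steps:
X(d, C) = -3 + (C + d)*(C + 2*d) (X(d, C) = -3 + (d + (d + C))*(C + d) = -3 + (d + (C + d))*(C + d) = -3 + (C + 2*d)*(C + d) = -3 + (C + d)*(C + 2*d))
E = 30 (E = ((-3 + 2² + 2*1² + 3*2*1) + 1)*3 = ((-3 + 4 + 2*1 + 6) + 1)*3 = ((-3 + 4 + 2 + 6) + 1)*3 = (9 + 1)*3 = 10*3 = 30)
E + 63*132 = 30 + 63*132 = 30 + 8316 = 8346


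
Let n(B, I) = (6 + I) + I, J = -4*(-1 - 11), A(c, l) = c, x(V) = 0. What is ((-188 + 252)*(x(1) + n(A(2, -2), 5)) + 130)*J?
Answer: 55392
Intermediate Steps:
J = 48 (J = -4*(-12) = 48)
n(B, I) = 6 + 2*I
((-188 + 252)*(x(1) + n(A(2, -2), 5)) + 130)*J = ((-188 + 252)*(0 + (6 + 2*5)) + 130)*48 = (64*(0 + (6 + 10)) + 130)*48 = (64*(0 + 16) + 130)*48 = (64*16 + 130)*48 = (1024 + 130)*48 = 1154*48 = 55392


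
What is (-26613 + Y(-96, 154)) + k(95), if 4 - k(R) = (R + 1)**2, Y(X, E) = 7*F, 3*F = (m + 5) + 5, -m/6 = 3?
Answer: -107531/3 ≈ -35844.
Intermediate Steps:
m = -18 (m = -6*3 = -18)
F = -8/3 (F = ((-18 + 5) + 5)/3 = (-13 + 5)/3 = (1/3)*(-8) = -8/3 ≈ -2.6667)
Y(X, E) = -56/3 (Y(X, E) = 7*(-8/3) = -56/3)
k(R) = 4 - (1 + R)**2 (k(R) = 4 - (R + 1)**2 = 4 - (1 + R)**2)
(-26613 + Y(-96, 154)) + k(95) = (-26613 - 56/3) + (4 - (1 + 95)**2) = -79895/3 + (4 - 1*96**2) = -79895/3 + (4 - 1*9216) = -79895/3 + (4 - 9216) = -79895/3 - 9212 = -107531/3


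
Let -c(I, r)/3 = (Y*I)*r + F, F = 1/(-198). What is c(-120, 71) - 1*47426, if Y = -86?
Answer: -148208675/66 ≈ -2.2456e+6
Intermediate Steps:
F = -1/198 ≈ -0.0050505
c(I, r) = 1/66 + 258*I*r (c(I, r) = -3*((-86*I)*r - 1/198) = -3*(-86*I*r - 1/198) = -3*(-1/198 - 86*I*r) = 1/66 + 258*I*r)
c(-120, 71) - 1*47426 = (1/66 + 258*(-120)*71) - 1*47426 = (1/66 - 2198160) - 47426 = -145078559/66 - 47426 = -148208675/66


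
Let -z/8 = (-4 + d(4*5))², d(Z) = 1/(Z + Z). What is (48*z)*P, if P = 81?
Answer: -12286566/25 ≈ -4.9146e+5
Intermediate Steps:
d(Z) = 1/(2*Z)
z = -25281/200 (z = -8*(-4 + 1/(2*((4*5))))² = -8*(-4 + (½)/20)² = -8*(-4 + (½)*(1/20))² = -8*(-4 + 1/40)² = -8*(-159/40)² = -8*25281/1600 = -25281/200 ≈ -126.41)
(48*z)*P = (48*(-25281/200))*81 = -151686/25*81 = -12286566/25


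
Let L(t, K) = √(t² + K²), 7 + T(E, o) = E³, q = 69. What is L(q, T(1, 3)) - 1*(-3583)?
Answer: 3583 + 3*√533 ≈ 3652.3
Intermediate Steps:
T(E, o) = -7 + E³
L(t, K) = √(K² + t²)
L(q, T(1, 3)) - 1*(-3583) = √((-7 + 1³)² + 69²) - 1*(-3583) = √((-7 + 1)² + 4761) + 3583 = √((-6)² + 4761) + 3583 = √(36 + 4761) + 3583 = √4797 + 3583 = 3*√533 + 3583 = 3583 + 3*√533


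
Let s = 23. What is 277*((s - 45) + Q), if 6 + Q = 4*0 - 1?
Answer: -8033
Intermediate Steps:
Q = -7 (Q = -6 + (4*0 - 1) = -6 + (0 - 1) = -6 - 1 = -7)
277*((s - 45) + Q) = 277*((23 - 45) - 7) = 277*(-22 - 7) = 277*(-29) = -8033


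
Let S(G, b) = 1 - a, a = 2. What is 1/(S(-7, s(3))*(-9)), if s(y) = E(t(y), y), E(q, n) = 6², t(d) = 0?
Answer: ⅑ ≈ 0.11111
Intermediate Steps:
E(q, n) = 36
s(y) = 36
S(G, b) = -1 (S(G, b) = 1 - 1*2 = 1 - 2 = -1)
1/(S(-7, s(3))*(-9)) = 1/(-1*(-9)) = 1/9 = ⅑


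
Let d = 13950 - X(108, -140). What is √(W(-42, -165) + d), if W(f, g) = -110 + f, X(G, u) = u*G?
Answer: √28918 ≈ 170.05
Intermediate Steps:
X(G, u) = G*u
d = 29070 (d = 13950 - 108*(-140) = 13950 - 1*(-15120) = 13950 + 15120 = 29070)
√(W(-42, -165) + d) = √((-110 - 42) + 29070) = √(-152 + 29070) = √28918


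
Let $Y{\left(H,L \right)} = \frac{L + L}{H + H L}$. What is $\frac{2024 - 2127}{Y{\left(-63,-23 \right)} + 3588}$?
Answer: $- \frac{71379}{2486461} \approx -0.028707$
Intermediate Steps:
$Y{\left(H,L \right)} = \frac{2 L}{H + H L}$
$\frac{2024 - 2127}{Y{\left(-63,-23 \right)} + 3588} = \frac{2024 - 2127}{2 \left(-23\right) \frac{1}{-63} \frac{1}{1 - 23} + 3588} = - \frac{103}{2 \left(-23\right) \left(- \frac{1}{63}\right) \frac{1}{-22} + 3588} = - \frac{103}{2 \left(-23\right) \left(- \frac{1}{63}\right) \left(- \frac{1}{22}\right) + 3588} = - \frac{103}{- \frac{23}{693} + 3588} = - \frac{103}{\frac{2486461}{693}} = \left(-103\right) \frac{693}{2486461} = - \frac{71379}{2486461}$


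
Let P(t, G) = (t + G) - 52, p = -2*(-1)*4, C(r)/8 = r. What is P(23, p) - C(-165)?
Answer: 1299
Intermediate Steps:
C(r) = 8*r
p = 8 (p = 2*4 = 8)
P(t, G) = -52 + G + t (P(t, G) = (G + t) - 52 = -52 + G + t)
P(23, p) - C(-165) = (-52 + 8 + 23) - 8*(-165) = -21 - 1*(-1320) = -21 + 1320 = 1299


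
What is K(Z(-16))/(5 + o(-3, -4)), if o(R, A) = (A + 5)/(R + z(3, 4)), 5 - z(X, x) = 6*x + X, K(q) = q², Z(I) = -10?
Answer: 625/31 ≈ 20.161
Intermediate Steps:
z(X, x) = 5 - X - 6*x (z(X, x) = 5 - (6*x + X) = 5 - (X + 6*x) = 5 + (-X - 6*x) = 5 - X - 6*x)
o(R, A) = (5 + A)/(-22 + R) (o(R, A) = (A + 5)/(R + (5 - 1*3 - 6*4)) = (5 + A)/(R + (5 - 3 - 24)) = (5 + A)/(R - 22) = (5 + A)/(-22 + R))
K(Z(-16))/(5 + o(-3, -4)) = (-10)²/(5 + (5 - 4)/(-22 - 3)) = 100/(5 + 1/(-25)) = 100/(5 - 1/25*1) = 100/(5 - 1/25) = 100/(124/25) = (25/124)*100 = 625/31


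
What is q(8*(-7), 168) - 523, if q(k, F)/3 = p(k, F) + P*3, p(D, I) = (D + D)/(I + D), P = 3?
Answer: -499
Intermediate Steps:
p(D, I) = 2*D/(D + I) (p(D, I) = (2*D)/(D + I) = 2*D/(D + I))
q(k, F) = 27 + 6*k/(F + k) (q(k, F) = 3*(2*k/(k + F) + 3*3) = 3*(2*k/(F + k) + 9) = 3*(9 + 2*k/(F + k)) = 27 + 6*k/(F + k))
q(8*(-7), 168) - 523 = 3*(9*168 + 11*(8*(-7)))/(168 + 8*(-7)) - 523 = 3*(1512 + 11*(-56))/(168 - 56) - 523 = 3*(1512 - 616)/112 - 523 = 3*(1/112)*896 - 523 = 24 - 523 = -499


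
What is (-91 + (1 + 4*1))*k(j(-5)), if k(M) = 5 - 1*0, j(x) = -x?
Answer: -430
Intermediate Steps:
k(M) = 5 (k(M) = 5 + 0 = 5)
(-91 + (1 + 4*1))*k(j(-5)) = (-91 + (1 + 4*1))*5 = (-91 + (1 + 4))*5 = (-91 + 5)*5 = -86*5 = -430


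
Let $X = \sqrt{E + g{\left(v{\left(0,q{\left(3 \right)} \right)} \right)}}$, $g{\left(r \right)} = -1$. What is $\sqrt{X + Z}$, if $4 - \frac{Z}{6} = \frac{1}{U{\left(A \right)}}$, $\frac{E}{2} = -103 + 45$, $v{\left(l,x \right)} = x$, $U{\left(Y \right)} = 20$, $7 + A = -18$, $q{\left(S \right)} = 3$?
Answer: $\frac{\sqrt{2370 + 300 i \sqrt{13}}}{10} \approx 4.9876 + 1.0844 i$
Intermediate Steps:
$A = -25$ ($A = -7 - 18 = -25$)
$E = -116$ ($E = 2 \left(-103 + 45\right) = 2 \left(-58\right) = -116$)
$Z = \frac{237}{10}$ ($Z = 24 - \frac{6}{20} = 24 - \frac{3}{10} = \frac{237}{10} \approx 23.7$)
$X = 3 i \sqrt{13}$ ($X = \sqrt{-116 - 1} = \sqrt{-117} = 3 i \sqrt{13} \approx 10.817 i$)
$\sqrt{X + Z} = \sqrt{3 i \sqrt{13} + \frac{237}{10}} = \sqrt{\frac{237}{10} + 3 i \sqrt{13}}$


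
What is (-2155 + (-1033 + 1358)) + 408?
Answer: -1422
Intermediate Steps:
(-2155 + (-1033 + 1358)) + 408 = (-2155 + 325) + 408 = -1830 + 408 = -1422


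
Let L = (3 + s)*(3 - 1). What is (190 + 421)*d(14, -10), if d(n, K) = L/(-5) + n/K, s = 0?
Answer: -7943/5 ≈ -1588.6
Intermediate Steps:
L = 6 (L = (3 + 0)*(3 - 1) = 3*2 = 6)
d(n, K) = -6/5 + n/K (d(n, K) = 6/(-5) + n/K = 6*(-⅕) + n/K = -6/5 + n/K)
(190 + 421)*d(14, -10) = (190 + 421)*(-6/5 + 14/(-10)) = 611*(-6/5 + 14*(-⅒)) = 611*(-6/5 - 7/5) = 611*(-13/5) = -7943/5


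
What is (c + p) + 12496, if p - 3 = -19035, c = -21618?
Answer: -28154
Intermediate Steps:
p = -19032 (p = 3 - 19035 = -19032)
(c + p) + 12496 = (-21618 - 19032) + 12496 = -40650 + 12496 = -28154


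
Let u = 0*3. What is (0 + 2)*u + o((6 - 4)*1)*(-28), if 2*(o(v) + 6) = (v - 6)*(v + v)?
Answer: 392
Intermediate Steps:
o(v) = -6 + v*(-6 + v) (o(v) = -6 + ((v - 6)*(v + v))/2 = -6 + ((-6 + v)*(2*v))/2 = -6 + (2*v*(-6 + v))/2 = -6 + v*(-6 + v))
u = 0
(0 + 2)*u + o((6 - 4)*1)*(-28) = (0 + 2)*0 + (-6 + ((6 - 4)*1)² - 6*(6 - 4))*(-28) = 2*0 + (-6 + (2*1)² - 12)*(-28) = 0 + (-6 + 2² - 6*2)*(-28) = 0 + (-6 + 4 - 12)*(-28) = 0 - 14*(-28) = 0 + 392 = 392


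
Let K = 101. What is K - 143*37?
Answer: -5190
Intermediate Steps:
K - 143*37 = 101 - 143*37 = 101 - 5291 = -5190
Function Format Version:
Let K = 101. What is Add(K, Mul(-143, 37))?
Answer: -5190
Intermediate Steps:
Add(K, Mul(-143, 37)) = Add(101, Mul(-143, 37)) = Add(101, -5291) = -5190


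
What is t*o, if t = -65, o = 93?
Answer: -6045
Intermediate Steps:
t*o = -65*93 = -6045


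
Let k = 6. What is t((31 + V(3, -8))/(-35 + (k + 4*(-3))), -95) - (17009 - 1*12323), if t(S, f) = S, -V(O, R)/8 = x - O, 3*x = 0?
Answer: -192181/41 ≈ -4687.3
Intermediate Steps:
x = 0 (x = (⅓)*0 = 0)
V(O, R) = 8*O (V(O, R) = -8*(0 - O) = -(-8)*O = 8*O)
t((31 + V(3, -8))/(-35 + (k + 4*(-3))), -95) - (17009 - 1*12323) = (31 + 8*3)/(-35 + (6 + 4*(-3))) - (17009 - 1*12323) = (31 + 24)/(-35 + (6 - 12)) - (17009 - 12323) = 55/(-35 - 6) - 1*4686 = 55/(-41) - 4686 = 55*(-1/41) - 4686 = -55/41 - 4686 = -192181/41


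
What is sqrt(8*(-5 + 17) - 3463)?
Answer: I*sqrt(3367) ≈ 58.026*I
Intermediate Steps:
sqrt(8*(-5 + 17) - 3463) = sqrt(8*12 - 3463) = sqrt(96 - 3463) = sqrt(-3367) = I*sqrt(3367)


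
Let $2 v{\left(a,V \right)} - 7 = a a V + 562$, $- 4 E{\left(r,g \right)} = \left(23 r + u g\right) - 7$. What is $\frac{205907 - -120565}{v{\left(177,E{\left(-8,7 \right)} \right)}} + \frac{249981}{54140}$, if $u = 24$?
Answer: $\frac{322098568623}{39134720020} \approx 8.2305$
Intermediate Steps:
$E{\left(r,g \right)} = \frac{7}{4} - 6 g - \frac{23 r}{4}$ ($E{\left(r,g \right)} = - \frac{\left(23 r + 24 g\right) - 7}{4} = - \frac{-7 + 23 r + 24 g}{4} = \frac{7}{4} - 6 g - \frac{23 r}{4}$)
$v{\left(a,V \right)} = \frac{569}{2} + \frac{V a^{2}}{2}$ ($v{\left(a,V \right)} = \frac{7}{2} + \frac{a a V + 562}{2} = \frac{7}{2} + \frac{a^{2} V + 562}{2} = \frac{7}{2} + \frac{V a^{2} + 562}{2} = \frac{7}{2} + \frac{562 + V a^{2}}{2} = \frac{7}{2} + \left(281 + \frac{V a^{2}}{2}\right) = \frac{569}{2} + \frac{V a^{2}}{2}$)
$\frac{205907 - -120565}{v{\left(177,E{\left(-8,7 \right)} \right)}} + \frac{249981}{54140} = \frac{205907 - -120565}{\frac{569}{2} + \frac{\left(\frac{7}{4} - 42 - -46\right) 177^{2}}{2}} + \frac{249981}{54140} = \frac{205907 + 120565}{\frac{569}{2} + \frac{1}{2} \left(\frac{7}{4} - 42 + 46\right) 31329} + 249981 \cdot \frac{1}{54140} = \frac{326472}{\frac{569}{2} + \frac{1}{2} \cdot \frac{23}{4} \cdot 31329} + \frac{249981}{54140} = \frac{326472}{\frac{569}{2} + \frac{720567}{8}} + \frac{249981}{54140} = \frac{326472}{\frac{722843}{8}} + \frac{249981}{54140} = 326472 \cdot \frac{8}{722843} + \frac{249981}{54140} = \frac{2611776}{722843} + \frac{249981}{54140} = \frac{322098568623}{39134720020}$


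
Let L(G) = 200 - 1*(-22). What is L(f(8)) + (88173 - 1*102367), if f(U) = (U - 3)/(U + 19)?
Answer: -13972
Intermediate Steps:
f(U) = (-3 + U)/(19 + U)
L(G) = 222 (L(G) = 200 + 22 = 222)
L(f(8)) + (88173 - 1*102367) = 222 + (88173 - 1*102367) = 222 + (88173 - 102367) = 222 - 14194 = -13972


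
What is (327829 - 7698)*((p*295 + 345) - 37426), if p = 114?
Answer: -1104772081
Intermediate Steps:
(327829 - 7698)*((p*295 + 345) - 37426) = (327829 - 7698)*((114*295 + 345) - 37426) = 320131*((33630 + 345) - 37426) = 320131*(33975 - 37426) = 320131*(-3451) = -1104772081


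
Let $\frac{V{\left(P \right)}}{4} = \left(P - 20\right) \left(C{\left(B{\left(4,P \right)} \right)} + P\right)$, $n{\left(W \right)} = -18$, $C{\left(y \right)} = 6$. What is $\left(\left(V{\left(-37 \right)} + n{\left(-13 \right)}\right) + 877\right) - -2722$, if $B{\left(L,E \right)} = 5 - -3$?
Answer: $10649$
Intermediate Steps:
$B{\left(L,E \right)} = 8$ ($B{\left(L,E \right)} = 5 + 3 = 8$)
$V{\left(P \right)} = 4 \left(-20 + P\right) \left(6 + P\right)$ ($V{\left(P \right)} = 4 \left(P - 20\right) \left(6 + P\right) = 4 \left(-20 + P\right) \left(6 + P\right)$)
$\left(\left(V{\left(-37 \right)} + n{\left(-13 \right)}\right) + 877\right) - -2722 = \left(\left(\left(-480 - -2072 + 4 \left(-37\right)^{2}\right) - 18\right) + 877\right) - -2722 = \left(\left(\left(-480 + 2072 + 4 \cdot 1369\right) - 18\right) + 877\right) + 2722 = \left(\left(\left(-480 + 2072 + 5476\right) - 18\right) + 877\right) + 2722 = \left(\left(7068 - 18\right) + 877\right) + 2722 = \left(7050 + 877\right) + 2722 = 7927 + 2722 = 10649$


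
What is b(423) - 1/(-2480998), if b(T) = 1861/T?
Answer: 4617137701/1049462154 ≈ 4.3995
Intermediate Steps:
b(423) - 1/(-2480998) = 1861/423 - 1/(-2480998) = 1861*(1/423) - 1*(-1/2480998) = 1861/423 + 1/2480998 = 4617137701/1049462154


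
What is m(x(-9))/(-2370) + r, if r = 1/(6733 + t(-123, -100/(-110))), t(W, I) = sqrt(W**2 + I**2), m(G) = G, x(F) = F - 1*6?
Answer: 2806109377/433196283540 - 11*sqrt(1830709)/5483497260 ≈ 0.0064750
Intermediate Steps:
x(F) = -6 + F (x(F) = F - 6 = -6 + F)
t(W, I) = sqrt(I**2 + W**2)
r = 1/(6733 + sqrt(1830709)/11) (r = 1/(6733 + sqrt((-100/(-110))**2 + (-123)**2)) = 1/(6733 + sqrt((-100*(-1/110))**2 + 15129)) = 1/(6733 + sqrt((10/11)**2 + 15129)) = 1/(6733 + sqrt(100/121 + 15129)) = 1/(6733 + sqrt(1830709/121)) = 1/(6733 + sqrt(1830709)/11) ≈ 0.00014586)
m(x(-9))/(-2370) + r = (-6 - 9)/(-2370) + (814693/5483497260 - 11*sqrt(1830709)/5483497260) = -15*(-1/2370) + (814693/5483497260 - 11*sqrt(1830709)/5483497260) = 1/158 + (814693/5483497260 - 11*sqrt(1830709)/5483497260) = 2806109377/433196283540 - 11*sqrt(1830709)/5483497260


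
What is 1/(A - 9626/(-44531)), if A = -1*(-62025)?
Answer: 44531/2762044901 ≈ 1.6122e-5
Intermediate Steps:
A = 62025
1/(A - 9626/(-44531)) = 1/(62025 - 9626/(-44531)) = 1/(62025 - 9626*(-1/44531)) = 1/(62025 + 9626/44531) = 1/(2762044901/44531) = 44531/2762044901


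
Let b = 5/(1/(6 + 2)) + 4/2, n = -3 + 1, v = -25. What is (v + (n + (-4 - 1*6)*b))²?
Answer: 199809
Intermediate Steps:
n = -2
b = 42 (b = 5/(1/8) + 4*(½) = 5/(⅛) + 2 = 5*8 + 2 = 40 + 2 = 42)
(v + (n + (-4 - 1*6)*b))² = (-25 + (-2 + (-4 - 1*6)*42))² = (-25 + (-2 + (-4 - 6)*42))² = (-25 + (-2 - 10*42))² = (-25 + (-2 - 420))² = (-25 - 422)² = (-447)² = 199809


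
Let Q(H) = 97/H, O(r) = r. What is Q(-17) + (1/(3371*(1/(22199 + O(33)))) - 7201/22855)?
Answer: 751954528/1309751485 ≈ 0.57412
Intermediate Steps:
Q(-17) + (1/(3371*(1/(22199 + O(33)))) - 7201/22855) = 97/(-17) + (1/(3371*(1/(22199 + 33))) - 7201/22855) = 97*(-1/17) + (1/(3371*(1/22232)) - 7201*1/22855) = -97/17 + (1/(3371*(1/22232)) - 7201/22855) = -97/17 + ((1/3371)*22232 - 7201/22855) = -97/17 + (22232/3371 - 7201/22855) = -97/17 + 483837789/77044205 = 751954528/1309751485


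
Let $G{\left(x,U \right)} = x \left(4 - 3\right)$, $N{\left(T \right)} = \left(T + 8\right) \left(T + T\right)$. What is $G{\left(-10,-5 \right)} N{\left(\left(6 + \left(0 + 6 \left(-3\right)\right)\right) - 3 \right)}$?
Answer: $-2100$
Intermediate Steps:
$N{\left(T \right)} = 2 T \left(8 + T\right)$ ($N{\left(T \right)} = \left(8 + T\right) 2 T = 2 T \left(8 + T\right)$)
$G{\left(x,U \right)} = x$ ($G{\left(x,U \right)} = x 1 = x$)
$G{\left(-10,-5 \right)} N{\left(\left(6 + \left(0 + 6 \left(-3\right)\right)\right) - 3 \right)} = - 10 \cdot 2 \left(\left(6 + \left(0 + 6 \left(-3\right)\right)\right) - 3\right) \left(8 + \left(\left(6 + \left(0 + 6 \left(-3\right)\right)\right) - 3\right)\right) = - 10 \cdot 2 \left(\left(6 + \left(0 - 18\right)\right) - 3\right) \left(8 + \left(\left(6 + \left(0 - 18\right)\right) - 3\right)\right) = - 10 \cdot 2 \left(\left(6 - 18\right) - 3\right) \left(8 + \left(\left(6 - 18\right) - 3\right)\right) = - 10 \cdot 2 \left(-12 - 3\right) \left(8 - 15\right) = - 10 \cdot 2 \left(-15\right) \left(8 - 15\right) = - 10 \cdot 2 \left(-15\right) \left(-7\right) = \left(-10\right) 210 = -2100$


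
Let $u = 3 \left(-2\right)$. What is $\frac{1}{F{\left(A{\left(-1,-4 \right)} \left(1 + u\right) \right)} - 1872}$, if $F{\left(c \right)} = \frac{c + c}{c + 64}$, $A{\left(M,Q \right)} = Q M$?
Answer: $- \frac{11}{20602} \approx -0.00053393$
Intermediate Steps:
$u = -6$
$A{\left(M,Q \right)} = M Q$
$F{\left(c \right)} = \frac{2 c}{64 + c}$
$\frac{1}{F{\left(A{\left(-1,-4 \right)} \left(1 + u\right) \right)} - 1872} = \frac{1}{\frac{2 \left(-1\right) \left(-4\right) \left(1 - 6\right)}{64 + \left(-1\right) \left(-4\right) \left(1 - 6\right)} - 1872} = \frac{1}{\frac{2 \cdot 4 \left(-5\right)}{64 + 4 \left(-5\right)} - 1872} = \frac{1}{2 \left(-20\right) \frac{1}{64 - 20} - 1872} = \frac{1}{2 \left(-20\right) \frac{1}{44} - 1872} = \frac{1}{- \frac{10}{11} - 1872} = \frac{1}{- \frac{20602}{11}} = - \frac{11}{20602}$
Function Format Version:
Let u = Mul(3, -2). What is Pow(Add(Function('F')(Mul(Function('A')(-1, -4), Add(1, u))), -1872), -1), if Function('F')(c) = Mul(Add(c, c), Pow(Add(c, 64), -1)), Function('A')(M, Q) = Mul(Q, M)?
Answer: Rational(-11, 20602) ≈ -0.00053393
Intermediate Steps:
u = -6
Function('A')(M, Q) = Mul(M, Q)
Function('F')(c) = Mul(2, c, Pow(Add(64, c), -1)) (Function('F')(c) = Mul(Mul(2, c), Pow(Add(64, c), -1)) = Mul(2, c, Pow(Add(64, c), -1)))
Pow(Add(Function('F')(Mul(Function('A')(-1, -4), Add(1, u))), -1872), -1) = Pow(Add(Mul(2, Mul(Mul(-1, -4), Add(1, -6)), Pow(Add(64, Mul(Mul(-1, -4), Add(1, -6))), -1)), -1872), -1) = Pow(Add(Mul(2, Mul(4, -5), Pow(Add(64, Mul(4, -5)), -1)), -1872), -1) = Pow(Add(Mul(2, -20, Pow(Add(64, -20), -1)), -1872), -1) = Pow(Add(Mul(2, -20, Pow(44, -1)), -1872), -1) = Pow(Add(Mul(2, -20, Rational(1, 44)), -1872), -1) = Pow(Add(Rational(-10, 11), -1872), -1) = Pow(Rational(-20602, 11), -1) = Rational(-11, 20602)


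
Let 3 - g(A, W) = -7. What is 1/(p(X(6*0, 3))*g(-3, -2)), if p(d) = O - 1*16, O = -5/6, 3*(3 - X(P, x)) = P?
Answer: -3/505 ≈ -0.0059406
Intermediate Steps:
X(P, x) = 3 - P/3
g(A, W) = 10 (g(A, W) = 3 - 1*(-7) = 3 + 7 = 10)
O = -5/6 (O = -5*1/6 = -5/6 ≈ -0.83333)
p(d) = -101/6 (p(d) = -5/6 - 1*16 = -5/6 - 16 = -101/6)
1/(p(X(6*0, 3))*g(-3, -2)) = 1/(-101/6*10) = 1/(-505/3) = -3/505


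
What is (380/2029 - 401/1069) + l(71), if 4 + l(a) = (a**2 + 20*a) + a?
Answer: 14158831119/2169001 ≈ 6527.8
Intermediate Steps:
l(a) = -4 + a**2 + 21*a (l(a) = -4 + ((a**2 + 20*a) + a) = -4 + (a**2 + 21*a) = -4 + a**2 + 21*a)
(380/2029 - 401/1069) + l(71) = (380/2029 - 401/1069) + (-4 + 71**2 + 21*71) = (380*(1/2029) - 401*1/1069) + (-4 + 5041 + 1491) = (380/2029 - 401/1069) + 6528 = -407409/2169001 + 6528 = 14158831119/2169001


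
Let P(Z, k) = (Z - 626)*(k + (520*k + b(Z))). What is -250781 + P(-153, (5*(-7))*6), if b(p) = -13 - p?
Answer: 84870549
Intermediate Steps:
P(Z, k) = (-626 + Z)*(-13 - Z + 521*k) (P(Z, k) = (Z - 626)*(k + (520*k + (-13 - Z))) = (-626 + Z)*(k + (-13 - Z + 520*k)) = (-626 + Z)*(-13 - Z + 521*k))
-250781 + P(-153, (5*(-7))*6) = -250781 + (8138 - 1*(-153)² - 326146*5*(-7)*6 + 613*(-153) + 521*(-153)*((5*(-7))*6)) = -250781 + (8138 - 1*23409 - (-11415110)*6 - 93789 + 521*(-153)*(-35*6)) = -250781 + (8138 - 23409 - 326146*(-210) - 93789 + 521*(-153)*(-210)) = -250781 + (8138 - 23409 + 68490660 - 93789 + 16739730) = -250781 + 85121330 = 84870549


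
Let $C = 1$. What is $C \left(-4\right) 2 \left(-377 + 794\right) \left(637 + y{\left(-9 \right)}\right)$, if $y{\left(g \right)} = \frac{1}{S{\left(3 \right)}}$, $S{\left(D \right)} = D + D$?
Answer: $-2125588$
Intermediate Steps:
$S{\left(D \right)} = 2 D$
$y{\left(g \right)} = \frac{1}{6}$ ($y{\left(g \right)} = \frac{1}{2 \cdot 3} = \frac{1}{6}$)
$C \left(-4\right) 2 \left(-377 + 794\right) \left(637 + y{\left(-9 \right)}\right) = 1 \left(-4\right) 2 \left(-377 + 794\right) \left(637 + \frac{1}{6}\right) = \left(-4\right) 2 \cdot 417 \cdot \frac{3823}{6} = \left(-8\right) \frac{531397}{2} = -2125588$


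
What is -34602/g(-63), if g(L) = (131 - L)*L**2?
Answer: -5767/128331 ≈ -0.044939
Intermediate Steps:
g(L) = L**2*(131 - L)
-34602/g(-63) = -34602*1/(3969*(131 - 1*(-63))) = -34602*1/(3969*(131 + 63)) = -34602/(3969*194) = -34602/769986 = -34602*1/769986 = -5767/128331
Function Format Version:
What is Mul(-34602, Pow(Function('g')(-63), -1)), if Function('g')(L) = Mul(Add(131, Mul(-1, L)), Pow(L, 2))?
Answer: Rational(-5767, 128331) ≈ -0.044939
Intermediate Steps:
Function('g')(L) = Mul(Pow(L, 2), Add(131, Mul(-1, L)))
Mul(-34602, Pow(Function('g')(-63), -1)) = Mul(-34602, Pow(Mul(Pow(-63, 2), Add(131, Mul(-1, -63))), -1)) = Mul(-34602, Pow(Mul(3969, Add(131, 63)), -1)) = Mul(-34602, Pow(Mul(3969, 194), -1)) = Mul(-34602, Pow(769986, -1)) = Mul(-34602, Rational(1, 769986)) = Rational(-5767, 128331)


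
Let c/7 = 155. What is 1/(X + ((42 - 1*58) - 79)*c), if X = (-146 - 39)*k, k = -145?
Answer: -1/76250 ≈ -1.3115e-5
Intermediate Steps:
c = 1085 (c = 7*155 = 1085)
X = 26825 (X = (-146 - 39)*(-145) = -185*(-145) = 26825)
1/(X + ((42 - 1*58) - 79)*c) = 1/(26825 + ((42 - 1*58) - 79)*1085) = 1/(26825 + ((42 - 58) - 79)*1085) = 1/(26825 + (-16 - 79)*1085) = 1/(26825 - 95*1085) = 1/(26825 - 103075) = 1/(-76250) = -1/76250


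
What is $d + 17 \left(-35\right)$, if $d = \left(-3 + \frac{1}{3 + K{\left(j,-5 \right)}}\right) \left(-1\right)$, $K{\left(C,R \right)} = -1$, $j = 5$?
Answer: $- \frac{1185}{2} \approx -592.5$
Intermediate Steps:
$d = \frac{5}{2}$ ($d = \left(-3 + \frac{1}{3 - 1}\right) \left(-1\right) = \left(-3 + \frac{1}{2}\right) \left(-1\right) = \left(- \frac{5}{2}\right) \left(-1\right) = \frac{5}{2} \approx 2.5$)
$d + 17 \left(-35\right) = \frac{5}{2} + 17 \left(-35\right) = \frac{5}{2} - 595 = - \frac{1185}{2}$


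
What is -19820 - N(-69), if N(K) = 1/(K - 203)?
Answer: -5391039/272 ≈ -19820.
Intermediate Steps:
N(K) = 1/(-203 + K)
-19820 - N(-69) = -19820 - 1/(-203 - 69) = -19820 - 1/(-272) = -19820 - 1*(-1/272) = -19820 + 1/272 = -5391039/272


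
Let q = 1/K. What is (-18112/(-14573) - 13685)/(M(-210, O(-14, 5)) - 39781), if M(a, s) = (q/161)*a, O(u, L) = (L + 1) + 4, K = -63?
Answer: 96316668819/280008726049 ≈ 0.34398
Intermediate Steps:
q = -1/63 (q = 1/(-63) = -1/63 ≈ -0.015873)
O(u, L) = 5 + L (O(u, L) = (1 + L) + 4 = 5 + L)
M(a, s) = -a/10143 (M(a, s) = (-1/63/161)*a = (-1/63*1/161)*a = -a/10143)
(-18112/(-14573) - 13685)/(M(-210, O(-14, 5)) - 39781) = (-18112/(-14573) - 13685)/(-1/10143*(-210) - 39781) = (-18112*(-1/14573) - 13685)/(10/483 - 39781) = (18112/14573 - 13685)/(-19214213/483) = -199413393/14573*(-483/19214213) = 96316668819/280008726049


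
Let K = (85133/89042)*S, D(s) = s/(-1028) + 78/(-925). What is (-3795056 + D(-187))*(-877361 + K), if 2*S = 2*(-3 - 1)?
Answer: 140960734523357083021323/42335018900 ≈ 3.3296e+12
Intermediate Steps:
D(s) = -78/925 - s/1028 (D(s) = s*(-1/1028) + 78*(-1/925) = -s/1028 - 78/925 = -78/925 - s/1028)
S = -4 (S = (2*(-3 - 1))/2 = (2*(-4))/2 = (½)*(-8) = -4)
K = -170266/44521 (K = (85133/89042)*(-4) = -170266/44521 ≈ -3.8244)
(-3795056 + D(-187))*(-877361 + K) = (-3795056 + (-78/925 - 1/1028*(-187)))*(-877361 - 170266/44521) = (-3795056 + (-78/925 + 187/1028))*(-39061159347/44521) = (-3795056 + 92791/950900)*(-39061159347/44521) = -3608718657609/950900*(-39061159347/44521) = 140960734523357083021323/42335018900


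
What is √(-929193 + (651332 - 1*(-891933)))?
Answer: 2*√153518 ≈ 783.63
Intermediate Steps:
√(-929193 + (651332 - 1*(-891933))) = √(-929193 + (651332 + 891933)) = √(-929193 + 1543265) = √614072 = 2*√153518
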